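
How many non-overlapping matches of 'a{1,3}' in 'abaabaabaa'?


Pattern 'a{1,3}' matches between 1 and 3 consecutive a's (greedy).
String: 'abaabaabaa'
Finding runs of a's and applying greedy matching:
  Run at pos 0: 'a' (length 1)
  Run at pos 2: 'aa' (length 2)
  Run at pos 5: 'aa' (length 2)
  Run at pos 8: 'aa' (length 2)
Matches: ['a', 'aa', 'aa', 'aa']
Count: 4

4


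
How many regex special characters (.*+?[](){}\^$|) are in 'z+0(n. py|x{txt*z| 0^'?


Regex special characters are: . * + ? [ ] ( ) { } \ ^ $ |
Scanning 'z+0(n. py|x{txt*z| 0^':
  pos 1: '+' -> SPECIAL
  pos 3: '(' -> SPECIAL
  pos 5: '.' -> SPECIAL
  pos 9: '|' -> SPECIAL
  pos 11: '{' -> SPECIAL
  pos 15: '*' -> SPECIAL
  pos 17: '|' -> SPECIAL
  pos 20: '^' -> SPECIAL
Special chars found: ['+', '(', '.', '|', '{', '*', '|', '^']
Total: 8

8


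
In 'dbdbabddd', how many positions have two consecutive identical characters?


Looking for consecutive identical characters in 'dbdbabddd':
  pos 0-1: 'd' vs 'b' -> different
  pos 1-2: 'b' vs 'd' -> different
  pos 2-3: 'd' vs 'b' -> different
  pos 3-4: 'b' vs 'a' -> different
  pos 4-5: 'a' vs 'b' -> different
  pos 5-6: 'b' vs 'd' -> different
  pos 6-7: 'd' vs 'd' -> MATCH ('dd')
  pos 7-8: 'd' vs 'd' -> MATCH ('dd')
Consecutive identical pairs: ['dd', 'dd']
Count: 2

2


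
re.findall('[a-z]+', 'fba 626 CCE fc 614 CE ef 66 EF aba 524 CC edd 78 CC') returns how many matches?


Pattern '[a-z]+' finds one or more lowercase letters.
Text: 'fba 626 CCE fc 614 CE ef 66 EF aba 524 CC edd 78 CC'
Scanning for matches:
  Match 1: 'fba'
  Match 2: 'fc'
  Match 3: 'ef'
  Match 4: 'aba'
  Match 5: 'edd'
Total matches: 5

5


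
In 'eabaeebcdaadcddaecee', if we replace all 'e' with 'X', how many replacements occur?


re.sub('e', 'X', text) replaces every occurrence of 'e' with 'X'.
Text: 'eabaeebcdaadcddaecee'
Scanning for 'e':
  pos 0: 'e' -> replacement #1
  pos 4: 'e' -> replacement #2
  pos 5: 'e' -> replacement #3
  pos 16: 'e' -> replacement #4
  pos 18: 'e' -> replacement #5
  pos 19: 'e' -> replacement #6
Total replacements: 6

6


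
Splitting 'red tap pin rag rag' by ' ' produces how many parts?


Splitting by ' ' breaks the string at each occurrence of the separator.
Text: 'red tap pin rag rag'
Parts after split:
  Part 1: 'red'
  Part 2: 'tap'
  Part 3: 'pin'
  Part 4: 'rag'
  Part 5: 'rag'
Total parts: 5

5


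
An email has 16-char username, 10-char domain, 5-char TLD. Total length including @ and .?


An email address has format: username@domain.tld
Username length: 16
'@' character: 1
Domain length: 10
'.' character: 1
TLD length: 5
Total = 16 + 1 + 10 + 1 + 5 = 33

33


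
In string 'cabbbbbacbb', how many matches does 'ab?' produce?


Pattern 'ab?' matches 'a' optionally followed by 'b'.
String: 'cabbbbbacbb'
Scanning left to right for 'a' then checking next char:
  Match 1: 'ab' (a followed by b)
  Match 2: 'a' (a not followed by b)
Total matches: 2

2


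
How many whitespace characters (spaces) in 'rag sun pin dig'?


\s matches whitespace characters (spaces, tabs, etc.).
Text: 'rag sun pin dig'
This text has 4 words separated by spaces.
Number of spaces = number of words - 1 = 4 - 1 = 3

3


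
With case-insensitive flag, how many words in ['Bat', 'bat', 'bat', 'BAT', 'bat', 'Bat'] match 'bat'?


Case-insensitive matching: compare each word's lowercase form to 'bat'.
  'Bat' -> lower='bat' -> MATCH
  'bat' -> lower='bat' -> MATCH
  'bat' -> lower='bat' -> MATCH
  'BAT' -> lower='bat' -> MATCH
  'bat' -> lower='bat' -> MATCH
  'Bat' -> lower='bat' -> MATCH
Matches: ['Bat', 'bat', 'bat', 'BAT', 'bat', 'Bat']
Count: 6

6


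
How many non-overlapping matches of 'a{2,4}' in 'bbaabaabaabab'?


Pattern 'a{2,4}' matches between 2 and 4 consecutive a's (greedy).
String: 'bbaabaabaabab'
Finding runs of a's and applying greedy matching:
  Run at pos 2: 'aa' (length 2)
  Run at pos 5: 'aa' (length 2)
  Run at pos 8: 'aa' (length 2)
  Run at pos 11: 'a' (length 1)
Matches: ['aa', 'aa', 'aa']
Count: 3

3


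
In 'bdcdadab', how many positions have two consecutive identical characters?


Looking for consecutive identical characters in 'bdcdadab':
  pos 0-1: 'b' vs 'd' -> different
  pos 1-2: 'd' vs 'c' -> different
  pos 2-3: 'c' vs 'd' -> different
  pos 3-4: 'd' vs 'a' -> different
  pos 4-5: 'a' vs 'd' -> different
  pos 5-6: 'd' vs 'a' -> different
  pos 6-7: 'a' vs 'b' -> different
Consecutive identical pairs: []
Count: 0

0


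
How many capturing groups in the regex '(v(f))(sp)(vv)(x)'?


To count capturing groups, count each '(' that starts a group.
Pattern: '(v(f))(sp)(vv)(x)'
Walking through the pattern:
  Position 0: '(' -> group #1
  Position 2: '(' -> group #2
  Position 6: '(' -> group #3
  Position 10: '(' -> group #4
  Position 14: '(' -> group #5
Total capturing groups: 5

5


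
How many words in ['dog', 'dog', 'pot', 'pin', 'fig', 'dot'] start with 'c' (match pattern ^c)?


Pattern ^c anchors to start of word. Check which words begin with 'c':
  'dog' -> no
  'dog' -> no
  'pot' -> no
  'pin' -> no
  'fig' -> no
  'dot' -> no
Matching words: []
Count: 0

0


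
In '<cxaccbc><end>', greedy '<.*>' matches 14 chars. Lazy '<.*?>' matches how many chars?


Greedy '<.*>' tries to match as MUCH as possible.
Lazy '<.*?>' tries to match as LITTLE as possible.

String: '<cxaccbc><end>'
Greedy '<.*>' starts at first '<' and extends to the LAST '>': '<cxaccbc><end>' (14 chars)
Lazy '<.*?>' starts at first '<' and stops at the FIRST '>': '<cxaccbc>' (9 chars)

9


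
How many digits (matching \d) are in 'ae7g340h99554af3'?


\d matches any digit 0-9.
Scanning 'ae7g340h99554af3':
  pos 2: '7' -> DIGIT
  pos 4: '3' -> DIGIT
  pos 5: '4' -> DIGIT
  pos 6: '0' -> DIGIT
  pos 8: '9' -> DIGIT
  pos 9: '9' -> DIGIT
  pos 10: '5' -> DIGIT
  pos 11: '5' -> DIGIT
  pos 12: '4' -> DIGIT
  pos 15: '3' -> DIGIT
Digits found: ['7', '3', '4', '0', '9', '9', '5', '5', '4', '3']
Total: 10

10


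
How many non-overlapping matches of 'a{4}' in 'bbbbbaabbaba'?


Pattern 'a{4}' matches exactly 4 consecutive a's (greedy, non-overlapping).
String: 'bbbbbaabbaba'
Scanning for runs of a's:
  Run at pos 5: 'aa' (length 2) -> 0 match(es)
  Run at pos 9: 'a' (length 1) -> 0 match(es)
  Run at pos 11: 'a' (length 1) -> 0 match(es)
Matches found: []
Total: 0

0


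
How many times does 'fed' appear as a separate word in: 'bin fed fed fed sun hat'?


Scanning each word for exact match 'fed':
  Word 1: 'bin' -> no
  Word 2: 'fed' -> MATCH
  Word 3: 'fed' -> MATCH
  Word 4: 'fed' -> MATCH
  Word 5: 'sun' -> no
  Word 6: 'hat' -> no
Total matches: 3

3


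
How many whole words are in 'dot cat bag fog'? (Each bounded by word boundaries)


Word boundaries (\b) mark the start/end of each word.
Text: 'dot cat bag fog'
Splitting by whitespace:
  Word 1: 'dot'
  Word 2: 'cat'
  Word 3: 'bag'
  Word 4: 'fog'
Total whole words: 4

4


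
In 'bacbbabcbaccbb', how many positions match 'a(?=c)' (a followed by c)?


Lookahead 'a(?=c)' matches 'a' only when followed by 'c'.
String: 'bacbbabcbaccbb'
Checking each position where char is 'a':
  pos 1: 'a' -> MATCH (next='c')
  pos 5: 'a' -> no (next='b')
  pos 9: 'a' -> MATCH (next='c')
Matching positions: [1, 9]
Count: 2

2


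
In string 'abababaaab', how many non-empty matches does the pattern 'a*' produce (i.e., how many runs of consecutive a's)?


Pattern 'a*' matches zero or more a's. We want non-empty runs of consecutive a's.
String: 'abababaaab'
Walking through the string to find runs of a's:
  Run 1: positions 0-0 -> 'a'
  Run 2: positions 2-2 -> 'a'
  Run 3: positions 4-4 -> 'a'
  Run 4: positions 6-8 -> 'aaa'
Non-empty runs found: ['a', 'a', 'a', 'aaa']
Count: 4

4


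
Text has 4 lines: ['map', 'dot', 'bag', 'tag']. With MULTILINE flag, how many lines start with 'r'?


With MULTILINE flag, ^ matches the start of each line.
Lines: ['map', 'dot', 'bag', 'tag']
Checking which lines start with 'r':
  Line 1: 'map' -> no
  Line 2: 'dot' -> no
  Line 3: 'bag' -> no
  Line 4: 'tag' -> no
Matching lines: []
Count: 0

0


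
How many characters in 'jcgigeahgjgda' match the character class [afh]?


Character class [afh] matches any of: {a, f, h}
Scanning string 'jcgigeahgjgda' character by character:
  pos 0: 'j' -> no
  pos 1: 'c' -> no
  pos 2: 'g' -> no
  pos 3: 'i' -> no
  pos 4: 'g' -> no
  pos 5: 'e' -> no
  pos 6: 'a' -> MATCH
  pos 7: 'h' -> MATCH
  pos 8: 'g' -> no
  pos 9: 'j' -> no
  pos 10: 'g' -> no
  pos 11: 'd' -> no
  pos 12: 'a' -> MATCH
Total matches: 3

3


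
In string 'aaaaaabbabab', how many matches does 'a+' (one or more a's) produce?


Pattern 'a+' matches one or more consecutive a's.
String: 'aaaaaabbabab'
Scanning for runs of a:
  Match 1: 'aaaaaa' (length 6)
  Match 2: 'a' (length 1)
  Match 3: 'a' (length 1)
Total matches: 3

3


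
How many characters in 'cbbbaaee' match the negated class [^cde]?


Negated class [^cde] matches any char NOT in {c, d, e}
Scanning 'cbbbaaee':
  pos 0: 'c' -> no (excluded)
  pos 1: 'b' -> MATCH
  pos 2: 'b' -> MATCH
  pos 3: 'b' -> MATCH
  pos 4: 'a' -> MATCH
  pos 5: 'a' -> MATCH
  pos 6: 'e' -> no (excluded)
  pos 7: 'e' -> no (excluded)
Total matches: 5

5


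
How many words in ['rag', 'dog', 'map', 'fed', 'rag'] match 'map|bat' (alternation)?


Alternation 'map|bat' matches either 'map' or 'bat'.
Checking each word:
  'rag' -> no
  'dog' -> no
  'map' -> MATCH
  'fed' -> no
  'rag' -> no
Matches: ['map']
Count: 1

1


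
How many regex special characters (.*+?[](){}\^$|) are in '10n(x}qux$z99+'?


Regex special characters are: . * + ? [ ] ( ) { } \ ^ $ |
Scanning '10n(x}qux$z99+':
  pos 3: '(' -> SPECIAL
  pos 5: '}' -> SPECIAL
  pos 9: '$' -> SPECIAL
  pos 13: '+' -> SPECIAL
Special chars found: ['(', '}', '$', '+']
Total: 4

4


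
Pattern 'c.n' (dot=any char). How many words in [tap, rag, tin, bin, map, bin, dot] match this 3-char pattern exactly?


Pattern 'c.n' means: starts with 'c', any single char, ends with 'n'.
Checking each word (must be exactly 3 chars):
  'tap' (len=3): no
  'rag' (len=3): no
  'tin' (len=3): no
  'bin' (len=3): no
  'map' (len=3): no
  'bin' (len=3): no
  'dot' (len=3): no
Matching words: []
Total: 0

0


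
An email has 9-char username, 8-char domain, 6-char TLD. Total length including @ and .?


An email address has format: username@domain.tld
Username length: 9
'@' character: 1
Domain length: 8
'.' character: 1
TLD length: 6
Total = 9 + 1 + 8 + 1 + 6 = 25

25


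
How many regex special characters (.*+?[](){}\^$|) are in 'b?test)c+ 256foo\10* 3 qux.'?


Regex special characters are: . * + ? [ ] ( ) { } \ ^ $ |
Scanning 'b?test)c+ 256foo\10* 3 qux.':
  pos 1: '?' -> SPECIAL
  pos 6: ')' -> SPECIAL
  pos 8: '+' -> SPECIAL
  pos 16: '\' -> SPECIAL
  pos 19: '*' -> SPECIAL
  pos 26: '.' -> SPECIAL
Special chars found: ['?', ')', '+', '\\', '*', '.']
Total: 6

6


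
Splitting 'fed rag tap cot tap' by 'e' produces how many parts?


Splitting by 'e' breaks the string at each occurrence of the separator.
Text: 'fed rag tap cot tap'
Parts after split:
  Part 1: 'f'
  Part 2: 'd rag tap cot tap'
Total parts: 2

2


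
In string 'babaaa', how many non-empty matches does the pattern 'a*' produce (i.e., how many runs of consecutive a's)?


Pattern 'a*' matches zero or more a's. We want non-empty runs of consecutive a's.
String: 'babaaa'
Walking through the string to find runs of a's:
  Run 1: positions 1-1 -> 'a'
  Run 2: positions 3-5 -> 'aaa'
Non-empty runs found: ['a', 'aaa']
Count: 2

2


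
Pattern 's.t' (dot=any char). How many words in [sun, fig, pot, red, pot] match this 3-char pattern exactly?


Pattern 's.t' means: starts with 's', any single char, ends with 't'.
Checking each word (must be exactly 3 chars):
  'sun' (len=3): no
  'fig' (len=3): no
  'pot' (len=3): no
  'red' (len=3): no
  'pot' (len=3): no
Matching words: []
Total: 0

0


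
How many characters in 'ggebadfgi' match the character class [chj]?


Character class [chj] matches any of: {c, h, j}
Scanning string 'ggebadfgi' character by character:
  pos 0: 'g' -> no
  pos 1: 'g' -> no
  pos 2: 'e' -> no
  pos 3: 'b' -> no
  pos 4: 'a' -> no
  pos 5: 'd' -> no
  pos 6: 'f' -> no
  pos 7: 'g' -> no
  pos 8: 'i' -> no
Total matches: 0

0


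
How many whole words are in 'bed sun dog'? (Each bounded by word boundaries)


Word boundaries (\b) mark the start/end of each word.
Text: 'bed sun dog'
Splitting by whitespace:
  Word 1: 'bed'
  Word 2: 'sun'
  Word 3: 'dog'
Total whole words: 3

3


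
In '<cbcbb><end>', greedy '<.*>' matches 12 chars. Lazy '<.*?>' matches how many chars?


Greedy '<.*>' tries to match as MUCH as possible.
Lazy '<.*?>' tries to match as LITTLE as possible.

String: '<cbcbb><end>'
Greedy '<.*>' starts at first '<' and extends to the LAST '>': '<cbcbb><end>' (12 chars)
Lazy '<.*?>' starts at first '<' and stops at the FIRST '>': '<cbcbb>' (7 chars)

7


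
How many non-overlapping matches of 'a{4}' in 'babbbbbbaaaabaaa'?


Pattern 'a{4}' matches exactly 4 consecutive a's (greedy, non-overlapping).
String: 'babbbbbbaaaabaaa'
Scanning for runs of a's:
  Run at pos 1: 'a' (length 1) -> 0 match(es)
  Run at pos 8: 'aaaa' (length 4) -> 1 match(es)
  Run at pos 13: 'aaa' (length 3) -> 0 match(es)
Matches found: ['aaaa']
Total: 1

1


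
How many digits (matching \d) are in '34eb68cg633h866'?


\d matches any digit 0-9.
Scanning '34eb68cg633h866':
  pos 0: '3' -> DIGIT
  pos 1: '4' -> DIGIT
  pos 4: '6' -> DIGIT
  pos 5: '8' -> DIGIT
  pos 8: '6' -> DIGIT
  pos 9: '3' -> DIGIT
  pos 10: '3' -> DIGIT
  pos 12: '8' -> DIGIT
  pos 13: '6' -> DIGIT
  pos 14: '6' -> DIGIT
Digits found: ['3', '4', '6', '8', '6', '3', '3', '8', '6', '6']
Total: 10

10


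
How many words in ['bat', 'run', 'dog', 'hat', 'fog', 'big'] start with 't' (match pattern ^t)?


Pattern ^t anchors to start of word. Check which words begin with 't':
  'bat' -> no
  'run' -> no
  'dog' -> no
  'hat' -> no
  'fog' -> no
  'big' -> no
Matching words: []
Count: 0

0


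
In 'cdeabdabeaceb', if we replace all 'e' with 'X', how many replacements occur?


re.sub('e', 'X', text) replaces every occurrence of 'e' with 'X'.
Text: 'cdeabdabeaceb'
Scanning for 'e':
  pos 2: 'e' -> replacement #1
  pos 8: 'e' -> replacement #2
  pos 11: 'e' -> replacement #3
Total replacements: 3

3


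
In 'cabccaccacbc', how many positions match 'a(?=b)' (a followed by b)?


Lookahead 'a(?=b)' matches 'a' only when followed by 'b'.
String: 'cabccaccacbc'
Checking each position where char is 'a':
  pos 1: 'a' -> MATCH (next='b')
  pos 5: 'a' -> no (next='c')
  pos 8: 'a' -> no (next='c')
Matching positions: [1]
Count: 1

1


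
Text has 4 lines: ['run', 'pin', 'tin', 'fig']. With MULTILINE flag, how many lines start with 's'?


With MULTILINE flag, ^ matches the start of each line.
Lines: ['run', 'pin', 'tin', 'fig']
Checking which lines start with 's':
  Line 1: 'run' -> no
  Line 2: 'pin' -> no
  Line 3: 'tin' -> no
  Line 4: 'fig' -> no
Matching lines: []
Count: 0

0


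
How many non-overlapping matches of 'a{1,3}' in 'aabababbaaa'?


Pattern 'a{1,3}' matches between 1 and 3 consecutive a's (greedy).
String: 'aabababbaaa'
Finding runs of a's and applying greedy matching:
  Run at pos 0: 'aa' (length 2)
  Run at pos 3: 'a' (length 1)
  Run at pos 5: 'a' (length 1)
  Run at pos 8: 'aaa' (length 3)
Matches: ['aa', 'a', 'a', 'aaa']
Count: 4

4


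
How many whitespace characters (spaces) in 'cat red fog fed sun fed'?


\s matches whitespace characters (spaces, tabs, etc.).
Text: 'cat red fog fed sun fed'
This text has 6 words separated by spaces.
Number of spaces = number of words - 1 = 6 - 1 = 5

5


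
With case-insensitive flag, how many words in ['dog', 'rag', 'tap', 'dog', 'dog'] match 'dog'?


Case-insensitive matching: compare each word's lowercase form to 'dog'.
  'dog' -> lower='dog' -> MATCH
  'rag' -> lower='rag' -> no
  'tap' -> lower='tap' -> no
  'dog' -> lower='dog' -> MATCH
  'dog' -> lower='dog' -> MATCH
Matches: ['dog', 'dog', 'dog']
Count: 3

3


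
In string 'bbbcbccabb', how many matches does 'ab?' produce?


Pattern 'ab?' matches 'a' optionally followed by 'b'.
String: 'bbbcbccabb'
Scanning left to right for 'a' then checking next char:
  Match 1: 'ab' (a followed by b)
Total matches: 1

1


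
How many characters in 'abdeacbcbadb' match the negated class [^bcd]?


Negated class [^bcd] matches any char NOT in {b, c, d}
Scanning 'abdeacbcbadb':
  pos 0: 'a' -> MATCH
  pos 1: 'b' -> no (excluded)
  pos 2: 'd' -> no (excluded)
  pos 3: 'e' -> MATCH
  pos 4: 'a' -> MATCH
  pos 5: 'c' -> no (excluded)
  pos 6: 'b' -> no (excluded)
  pos 7: 'c' -> no (excluded)
  pos 8: 'b' -> no (excluded)
  pos 9: 'a' -> MATCH
  pos 10: 'd' -> no (excluded)
  pos 11: 'b' -> no (excluded)
Total matches: 4

4


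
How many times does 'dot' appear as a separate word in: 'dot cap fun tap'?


Scanning each word for exact match 'dot':
  Word 1: 'dot' -> MATCH
  Word 2: 'cap' -> no
  Word 3: 'fun' -> no
  Word 4: 'tap' -> no
Total matches: 1

1


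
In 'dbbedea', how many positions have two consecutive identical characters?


Looking for consecutive identical characters in 'dbbedea':
  pos 0-1: 'd' vs 'b' -> different
  pos 1-2: 'b' vs 'b' -> MATCH ('bb')
  pos 2-3: 'b' vs 'e' -> different
  pos 3-4: 'e' vs 'd' -> different
  pos 4-5: 'd' vs 'e' -> different
  pos 5-6: 'e' vs 'a' -> different
Consecutive identical pairs: ['bb']
Count: 1

1


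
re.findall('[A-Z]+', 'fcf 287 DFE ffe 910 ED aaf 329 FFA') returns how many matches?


Pattern '[A-Z]+' finds one or more uppercase letters.
Text: 'fcf 287 DFE ffe 910 ED aaf 329 FFA'
Scanning for matches:
  Match 1: 'DFE'
  Match 2: 'ED'
  Match 3: 'FFA'
Total matches: 3

3


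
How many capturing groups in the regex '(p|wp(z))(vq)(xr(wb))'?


To count capturing groups, count each '(' that starts a group.
Pattern: '(p|wp(z))(vq)(xr(wb))'
Walking through the pattern:
  Position 0: '(' -> group #1
  Position 5: '(' -> group #2
  Position 9: '(' -> group #3
  Position 13: '(' -> group #4
  Position 16: '(' -> group #5
Total capturing groups: 5

5


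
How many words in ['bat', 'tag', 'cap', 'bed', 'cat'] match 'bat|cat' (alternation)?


Alternation 'bat|cat' matches either 'bat' or 'cat'.
Checking each word:
  'bat' -> MATCH
  'tag' -> no
  'cap' -> no
  'bed' -> no
  'cat' -> MATCH
Matches: ['bat', 'cat']
Count: 2

2


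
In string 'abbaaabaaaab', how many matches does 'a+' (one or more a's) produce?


Pattern 'a+' matches one or more consecutive a's.
String: 'abbaaabaaaab'
Scanning for runs of a:
  Match 1: 'a' (length 1)
  Match 2: 'aaa' (length 3)
  Match 3: 'aaaa' (length 4)
Total matches: 3

3


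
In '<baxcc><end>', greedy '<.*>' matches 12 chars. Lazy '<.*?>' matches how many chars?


Greedy '<.*>' tries to match as MUCH as possible.
Lazy '<.*?>' tries to match as LITTLE as possible.

String: '<baxcc><end>'
Greedy '<.*>' starts at first '<' and extends to the LAST '>': '<baxcc><end>' (12 chars)
Lazy '<.*?>' starts at first '<' and stops at the FIRST '>': '<baxcc>' (7 chars)

7


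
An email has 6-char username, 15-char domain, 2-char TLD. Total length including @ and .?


An email address has format: username@domain.tld
Username length: 6
'@' character: 1
Domain length: 15
'.' character: 1
TLD length: 2
Total = 6 + 1 + 15 + 1 + 2 = 25

25


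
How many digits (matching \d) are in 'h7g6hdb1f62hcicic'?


\d matches any digit 0-9.
Scanning 'h7g6hdb1f62hcicic':
  pos 1: '7' -> DIGIT
  pos 3: '6' -> DIGIT
  pos 7: '1' -> DIGIT
  pos 9: '6' -> DIGIT
  pos 10: '2' -> DIGIT
Digits found: ['7', '6', '1', '6', '2']
Total: 5

5


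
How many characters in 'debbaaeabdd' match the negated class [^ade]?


Negated class [^ade] matches any char NOT in {a, d, e}
Scanning 'debbaaeabdd':
  pos 0: 'd' -> no (excluded)
  pos 1: 'e' -> no (excluded)
  pos 2: 'b' -> MATCH
  pos 3: 'b' -> MATCH
  pos 4: 'a' -> no (excluded)
  pos 5: 'a' -> no (excluded)
  pos 6: 'e' -> no (excluded)
  pos 7: 'a' -> no (excluded)
  pos 8: 'b' -> MATCH
  pos 9: 'd' -> no (excluded)
  pos 10: 'd' -> no (excluded)
Total matches: 3

3


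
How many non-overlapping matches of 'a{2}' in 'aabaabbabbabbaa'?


Pattern 'a{2}' matches exactly 2 consecutive a's (greedy, non-overlapping).
String: 'aabaabbabbabbaa'
Scanning for runs of a's:
  Run at pos 0: 'aa' (length 2) -> 1 match(es)
  Run at pos 3: 'aa' (length 2) -> 1 match(es)
  Run at pos 7: 'a' (length 1) -> 0 match(es)
  Run at pos 10: 'a' (length 1) -> 0 match(es)
  Run at pos 13: 'aa' (length 2) -> 1 match(es)
Matches found: ['aa', 'aa', 'aa']
Total: 3

3


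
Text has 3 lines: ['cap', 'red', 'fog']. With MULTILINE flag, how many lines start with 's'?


With MULTILINE flag, ^ matches the start of each line.
Lines: ['cap', 'red', 'fog']
Checking which lines start with 's':
  Line 1: 'cap' -> no
  Line 2: 'red' -> no
  Line 3: 'fog' -> no
Matching lines: []
Count: 0

0


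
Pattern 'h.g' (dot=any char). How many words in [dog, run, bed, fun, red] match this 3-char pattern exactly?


Pattern 'h.g' means: starts with 'h', any single char, ends with 'g'.
Checking each word (must be exactly 3 chars):
  'dog' (len=3): no
  'run' (len=3): no
  'bed' (len=3): no
  'fun' (len=3): no
  'red' (len=3): no
Matching words: []
Total: 0

0


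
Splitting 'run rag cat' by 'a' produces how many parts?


Splitting by 'a' breaks the string at each occurrence of the separator.
Text: 'run rag cat'
Parts after split:
  Part 1: 'run r'
  Part 2: 'g c'
  Part 3: 't'
Total parts: 3

3


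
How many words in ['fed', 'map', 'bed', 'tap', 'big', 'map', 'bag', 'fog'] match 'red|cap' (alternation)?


Alternation 'red|cap' matches either 'red' or 'cap'.
Checking each word:
  'fed' -> no
  'map' -> no
  'bed' -> no
  'tap' -> no
  'big' -> no
  'map' -> no
  'bag' -> no
  'fog' -> no
Matches: []
Count: 0

0


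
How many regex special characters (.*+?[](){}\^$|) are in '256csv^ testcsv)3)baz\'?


Regex special characters are: . * + ? [ ] ( ) { } \ ^ $ |
Scanning '256csv^ testcsv)3)baz\':
  pos 6: '^' -> SPECIAL
  pos 15: ')' -> SPECIAL
  pos 17: ')' -> SPECIAL
  pos 21: '\' -> SPECIAL
Special chars found: ['^', ')', ')', '\\']
Total: 4

4


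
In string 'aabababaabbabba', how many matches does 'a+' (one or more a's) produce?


Pattern 'a+' matches one or more consecutive a's.
String: 'aabababaabbabba'
Scanning for runs of a:
  Match 1: 'aa' (length 2)
  Match 2: 'a' (length 1)
  Match 3: 'a' (length 1)
  Match 4: 'aa' (length 2)
  Match 5: 'a' (length 1)
  Match 6: 'a' (length 1)
Total matches: 6

6


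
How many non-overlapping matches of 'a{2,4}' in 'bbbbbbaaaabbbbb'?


Pattern 'a{2,4}' matches between 2 and 4 consecutive a's (greedy).
String: 'bbbbbbaaaabbbbb'
Finding runs of a's and applying greedy matching:
  Run at pos 6: 'aaaa' (length 4)
Matches: ['aaaa']
Count: 1

1


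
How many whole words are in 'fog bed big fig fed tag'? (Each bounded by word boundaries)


Word boundaries (\b) mark the start/end of each word.
Text: 'fog bed big fig fed tag'
Splitting by whitespace:
  Word 1: 'fog'
  Word 2: 'bed'
  Word 3: 'big'
  Word 4: 'fig'
  Word 5: 'fed'
  Word 6: 'tag'
Total whole words: 6

6


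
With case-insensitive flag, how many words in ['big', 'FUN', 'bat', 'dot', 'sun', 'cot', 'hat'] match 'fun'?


Case-insensitive matching: compare each word's lowercase form to 'fun'.
  'big' -> lower='big' -> no
  'FUN' -> lower='fun' -> MATCH
  'bat' -> lower='bat' -> no
  'dot' -> lower='dot' -> no
  'sun' -> lower='sun' -> no
  'cot' -> lower='cot' -> no
  'hat' -> lower='hat' -> no
Matches: ['FUN']
Count: 1

1


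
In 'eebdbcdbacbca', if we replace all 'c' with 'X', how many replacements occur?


re.sub('c', 'X', text) replaces every occurrence of 'c' with 'X'.
Text: 'eebdbcdbacbca'
Scanning for 'c':
  pos 5: 'c' -> replacement #1
  pos 9: 'c' -> replacement #2
  pos 11: 'c' -> replacement #3
Total replacements: 3

3


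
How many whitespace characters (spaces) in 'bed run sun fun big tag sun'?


\s matches whitespace characters (spaces, tabs, etc.).
Text: 'bed run sun fun big tag sun'
This text has 7 words separated by spaces.
Number of spaces = number of words - 1 = 7 - 1 = 6

6


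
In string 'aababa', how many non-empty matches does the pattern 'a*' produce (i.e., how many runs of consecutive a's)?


Pattern 'a*' matches zero or more a's. We want non-empty runs of consecutive a's.
String: 'aababa'
Walking through the string to find runs of a's:
  Run 1: positions 0-1 -> 'aa'
  Run 2: positions 3-3 -> 'a'
  Run 3: positions 5-5 -> 'a'
Non-empty runs found: ['aa', 'a', 'a']
Count: 3

3


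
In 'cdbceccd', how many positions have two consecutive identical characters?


Looking for consecutive identical characters in 'cdbceccd':
  pos 0-1: 'c' vs 'd' -> different
  pos 1-2: 'd' vs 'b' -> different
  pos 2-3: 'b' vs 'c' -> different
  pos 3-4: 'c' vs 'e' -> different
  pos 4-5: 'e' vs 'c' -> different
  pos 5-6: 'c' vs 'c' -> MATCH ('cc')
  pos 6-7: 'c' vs 'd' -> different
Consecutive identical pairs: ['cc']
Count: 1

1


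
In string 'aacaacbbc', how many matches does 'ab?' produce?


Pattern 'ab?' matches 'a' optionally followed by 'b'.
String: 'aacaacbbc'
Scanning left to right for 'a' then checking next char:
  Match 1: 'a' (a not followed by b)
  Match 2: 'a' (a not followed by b)
  Match 3: 'a' (a not followed by b)
  Match 4: 'a' (a not followed by b)
Total matches: 4

4


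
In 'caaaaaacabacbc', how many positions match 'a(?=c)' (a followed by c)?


Lookahead 'a(?=c)' matches 'a' only when followed by 'c'.
String: 'caaaaaacabacbc'
Checking each position where char is 'a':
  pos 1: 'a' -> no (next='a')
  pos 2: 'a' -> no (next='a')
  pos 3: 'a' -> no (next='a')
  pos 4: 'a' -> no (next='a')
  pos 5: 'a' -> no (next='a')
  pos 6: 'a' -> MATCH (next='c')
  pos 8: 'a' -> no (next='b')
  pos 10: 'a' -> MATCH (next='c')
Matching positions: [6, 10]
Count: 2

2


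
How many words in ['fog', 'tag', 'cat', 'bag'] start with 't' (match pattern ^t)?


Pattern ^t anchors to start of word. Check which words begin with 't':
  'fog' -> no
  'tag' -> MATCH (starts with 't')
  'cat' -> no
  'bag' -> no
Matching words: ['tag']
Count: 1

1


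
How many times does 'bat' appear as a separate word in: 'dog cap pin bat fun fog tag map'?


Scanning each word for exact match 'bat':
  Word 1: 'dog' -> no
  Word 2: 'cap' -> no
  Word 3: 'pin' -> no
  Word 4: 'bat' -> MATCH
  Word 5: 'fun' -> no
  Word 6: 'fog' -> no
  Word 7: 'tag' -> no
  Word 8: 'map' -> no
Total matches: 1

1


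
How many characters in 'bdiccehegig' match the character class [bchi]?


Character class [bchi] matches any of: {b, c, h, i}
Scanning string 'bdiccehegig' character by character:
  pos 0: 'b' -> MATCH
  pos 1: 'd' -> no
  pos 2: 'i' -> MATCH
  pos 3: 'c' -> MATCH
  pos 4: 'c' -> MATCH
  pos 5: 'e' -> no
  pos 6: 'h' -> MATCH
  pos 7: 'e' -> no
  pos 8: 'g' -> no
  pos 9: 'i' -> MATCH
  pos 10: 'g' -> no
Total matches: 6

6


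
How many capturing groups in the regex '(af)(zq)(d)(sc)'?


To count capturing groups, count each '(' that starts a group.
Pattern: '(af)(zq)(d)(sc)'
Walking through the pattern:
  Position 0: '(' -> group #1
  Position 4: '(' -> group #2
  Position 8: '(' -> group #3
  Position 11: '(' -> group #4
Total capturing groups: 4

4


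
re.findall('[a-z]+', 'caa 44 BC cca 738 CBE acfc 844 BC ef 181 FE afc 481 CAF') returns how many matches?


Pattern '[a-z]+' finds one or more lowercase letters.
Text: 'caa 44 BC cca 738 CBE acfc 844 BC ef 181 FE afc 481 CAF'
Scanning for matches:
  Match 1: 'caa'
  Match 2: 'cca'
  Match 3: 'acfc'
  Match 4: 'ef'
  Match 5: 'afc'
Total matches: 5

5


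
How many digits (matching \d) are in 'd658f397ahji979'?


\d matches any digit 0-9.
Scanning 'd658f397ahji979':
  pos 1: '6' -> DIGIT
  pos 2: '5' -> DIGIT
  pos 3: '8' -> DIGIT
  pos 5: '3' -> DIGIT
  pos 6: '9' -> DIGIT
  pos 7: '7' -> DIGIT
  pos 12: '9' -> DIGIT
  pos 13: '7' -> DIGIT
  pos 14: '9' -> DIGIT
Digits found: ['6', '5', '8', '3', '9', '7', '9', '7', '9']
Total: 9

9


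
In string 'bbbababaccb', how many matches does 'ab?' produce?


Pattern 'ab?' matches 'a' optionally followed by 'b'.
String: 'bbbababaccb'
Scanning left to right for 'a' then checking next char:
  Match 1: 'ab' (a followed by b)
  Match 2: 'ab' (a followed by b)
  Match 3: 'a' (a not followed by b)
Total matches: 3

3


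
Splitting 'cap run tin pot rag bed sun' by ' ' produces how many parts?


Splitting by ' ' breaks the string at each occurrence of the separator.
Text: 'cap run tin pot rag bed sun'
Parts after split:
  Part 1: 'cap'
  Part 2: 'run'
  Part 3: 'tin'
  Part 4: 'pot'
  Part 5: 'rag'
  Part 6: 'bed'
  Part 7: 'sun'
Total parts: 7

7


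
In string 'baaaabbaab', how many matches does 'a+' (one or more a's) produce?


Pattern 'a+' matches one or more consecutive a's.
String: 'baaaabbaab'
Scanning for runs of a:
  Match 1: 'aaaa' (length 4)
  Match 2: 'aa' (length 2)
Total matches: 2

2


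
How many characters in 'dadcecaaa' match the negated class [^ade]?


Negated class [^ade] matches any char NOT in {a, d, e}
Scanning 'dadcecaaa':
  pos 0: 'd' -> no (excluded)
  pos 1: 'a' -> no (excluded)
  pos 2: 'd' -> no (excluded)
  pos 3: 'c' -> MATCH
  pos 4: 'e' -> no (excluded)
  pos 5: 'c' -> MATCH
  pos 6: 'a' -> no (excluded)
  pos 7: 'a' -> no (excluded)
  pos 8: 'a' -> no (excluded)
Total matches: 2

2


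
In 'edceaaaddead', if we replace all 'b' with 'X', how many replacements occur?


re.sub('b', 'X', text) replaces every occurrence of 'b' with 'X'.
Text: 'edceaaaddead'
Scanning for 'b':
Total replacements: 0

0


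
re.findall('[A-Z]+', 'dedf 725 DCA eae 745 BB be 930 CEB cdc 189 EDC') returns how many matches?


Pattern '[A-Z]+' finds one or more uppercase letters.
Text: 'dedf 725 DCA eae 745 BB be 930 CEB cdc 189 EDC'
Scanning for matches:
  Match 1: 'DCA'
  Match 2: 'BB'
  Match 3: 'CEB'
  Match 4: 'EDC'
Total matches: 4

4


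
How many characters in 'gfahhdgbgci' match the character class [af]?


Character class [af] matches any of: {a, f}
Scanning string 'gfahhdgbgci' character by character:
  pos 0: 'g' -> no
  pos 1: 'f' -> MATCH
  pos 2: 'a' -> MATCH
  pos 3: 'h' -> no
  pos 4: 'h' -> no
  pos 5: 'd' -> no
  pos 6: 'g' -> no
  pos 7: 'b' -> no
  pos 8: 'g' -> no
  pos 9: 'c' -> no
  pos 10: 'i' -> no
Total matches: 2

2


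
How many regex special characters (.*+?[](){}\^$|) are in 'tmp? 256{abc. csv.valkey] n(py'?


Regex special characters are: . * + ? [ ] ( ) { } \ ^ $ |
Scanning 'tmp? 256{abc. csv.valkey] n(py':
  pos 3: '?' -> SPECIAL
  pos 8: '{' -> SPECIAL
  pos 12: '.' -> SPECIAL
  pos 17: '.' -> SPECIAL
  pos 24: ']' -> SPECIAL
  pos 27: '(' -> SPECIAL
Special chars found: ['?', '{', '.', '.', ']', '(']
Total: 6

6


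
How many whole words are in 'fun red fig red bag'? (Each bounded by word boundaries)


Word boundaries (\b) mark the start/end of each word.
Text: 'fun red fig red bag'
Splitting by whitespace:
  Word 1: 'fun'
  Word 2: 'red'
  Word 3: 'fig'
  Word 4: 'red'
  Word 5: 'bag'
Total whole words: 5

5


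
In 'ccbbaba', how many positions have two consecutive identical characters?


Looking for consecutive identical characters in 'ccbbaba':
  pos 0-1: 'c' vs 'c' -> MATCH ('cc')
  pos 1-2: 'c' vs 'b' -> different
  pos 2-3: 'b' vs 'b' -> MATCH ('bb')
  pos 3-4: 'b' vs 'a' -> different
  pos 4-5: 'a' vs 'b' -> different
  pos 5-6: 'b' vs 'a' -> different
Consecutive identical pairs: ['cc', 'bb']
Count: 2

2


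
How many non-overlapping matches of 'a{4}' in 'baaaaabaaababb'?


Pattern 'a{4}' matches exactly 4 consecutive a's (greedy, non-overlapping).
String: 'baaaaabaaababb'
Scanning for runs of a's:
  Run at pos 1: 'aaaaa' (length 5) -> 1 match(es)
  Run at pos 7: 'aaa' (length 3) -> 0 match(es)
  Run at pos 11: 'a' (length 1) -> 0 match(es)
Matches found: ['aaaa']
Total: 1

1


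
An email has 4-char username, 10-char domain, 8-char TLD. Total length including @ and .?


An email address has format: username@domain.tld
Username length: 4
'@' character: 1
Domain length: 10
'.' character: 1
TLD length: 8
Total = 4 + 1 + 10 + 1 + 8 = 24

24


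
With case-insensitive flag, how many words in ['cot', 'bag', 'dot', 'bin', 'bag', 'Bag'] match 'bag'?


Case-insensitive matching: compare each word's lowercase form to 'bag'.
  'cot' -> lower='cot' -> no
  'bag' -> lower='bag' -> MATCH
  'dot' -> lower='dot' -> no
  'bin' -> lower='bin' -> no
  'bag' -> lower='bag' -> MATCH
  'Bag' -> lower='bag' -> MATCH
Matches: ['bag', 'bag', 'Bag']
Count: 3

3


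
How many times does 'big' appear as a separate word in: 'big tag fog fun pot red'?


Scanning each word for exact match 'big':
  Word 1: 'big' -> MATCH
  Word 2: 'tag' -> no
  Word 3: 'fog' -> no
  Word 4: 'fun' -> no
  Word 5: 'pot' -> no
  Word 6: 'red' -> no
Total matches: 1

1


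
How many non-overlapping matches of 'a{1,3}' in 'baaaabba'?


Pattern 'a{1,3}' matches between 1 and 3 consecutive a's (greedy).
String: 'baaaabba'
Finding runs of a's and applying greedy matching:
  Run at pos 1: 'aaaa' (length 4)
  Run at pos 7: 'a' (length 1)
Matches: ['aaa', 'a', 'a']
Count: 3

3


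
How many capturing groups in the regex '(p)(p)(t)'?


To count capturing groups, count each '(' that starts a group.
Pattern: '(p)(p)(t)'
Walking through the pattern:
  Position 0: '(' -> group #1
  Position 3: '(' -> group #2
  Position 6: '(' -> group #3
Total capturing groups: 3

3


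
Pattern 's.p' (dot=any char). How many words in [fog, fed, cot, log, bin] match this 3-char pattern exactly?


Pattern 's.p' means: starts with 's', any single char, ends with 'p'.
Checking each word (must be exactly 3 chars):
  'fog' (len=3): no
  'fed' (len=3): no
  'cot' (len=3): no
  'log' (len=3): no
  'bin' (len=3): no
Matching words: []
Total: 0

0


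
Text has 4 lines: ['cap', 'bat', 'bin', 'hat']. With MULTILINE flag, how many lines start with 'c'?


With MULTILINE flag, ^ matches the start of each line.
Lines: ['cap', 'bat', 'bin', 'hat']
Checking which lines start with 'c':
  Line 1: 'cap' -> MATCH
  Line 2: 'bat' -> no
  Line 3: 'bin' -> no
  Line 4: 'hat' -> no
Matching lines: ['cap']
Count: 1

1


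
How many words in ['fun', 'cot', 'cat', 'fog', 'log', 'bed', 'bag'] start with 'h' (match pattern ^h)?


Pattern ^h anchors to start of word. Check which words begin with 'h':
  'fun' -> no
  'cot' -> no
  'cat' -> no
  'fog' -> no
  'log' -> no
  'bed' -> no
  'bag' -> no
Matching words: []
Count: 0

0


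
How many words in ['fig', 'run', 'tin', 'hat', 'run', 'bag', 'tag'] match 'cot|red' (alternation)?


Alternation 'cot|red' matches either 'cot' or 'red'.
Checking each word:
  'fig' -> no
  'run' -> no
  'tin' -> no
  'hat' -> no
  'run' -> no
  'bag' -> no
  'tag' -> no
Matches: []
Count: 0

0


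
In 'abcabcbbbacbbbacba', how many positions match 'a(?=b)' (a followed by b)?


Lookahead 'a(?=b)' matches 'a' only when followed by 'b'.
String: 'abcabcbbbacbbbacba'
Checking each position where char is 'a':
  pos 0: 'a' -> MATCH (next='b')
  pos 3: 'a' -> MATCH (next='b')
  pos 9: 'a' -> no (next='c')
  pos 14: 'a' -> no (next='c')
Matching positions: [0, 3]
Count: 2

2


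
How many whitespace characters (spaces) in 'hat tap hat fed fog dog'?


\s matches whitespace characters (spaces, tabs, etc.).
Text: 'hat tap hat fed fog dog'
This text has 6 words separated by spaces.
Number of spaces = number of words - 1 = 6 - 1 = 5

5


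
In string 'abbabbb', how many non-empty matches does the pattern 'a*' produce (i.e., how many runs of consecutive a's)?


Pattern 'a*' matches zero or more a's. We want non-empty runs of consecutive a's.
String: 'abbabbb'
Walking through the string to find runs of a's:
  Run 1: positions 0-0 -> 'a'
  Run 2: positions 3-3 -> 'a'
Non-empty runs found: ['a', 'a']
Count: 2

2


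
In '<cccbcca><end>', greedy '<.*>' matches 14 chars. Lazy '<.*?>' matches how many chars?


Greedy '<.*>' tries to match as MUCH as possible.
Lazy '<.*?>' tries to match as LITTLE as possible.

String: '<cccbcca><end>'
Greedy '<.*>' starts at first '<' and extends to the LAST '>': '<cccbcca><end>' (14 chars)
Lazy '<.*?>' starts at first '<' and stops at the FIRST '>': '<cccbcca>' (9 chars)

9


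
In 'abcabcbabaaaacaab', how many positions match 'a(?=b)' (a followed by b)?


Lookahead 'a(?=b)' matches 'a' only when followed by 'b'.
String: 'abcabcbabaaaacaab'
Checking each position where char is 'a':
  pos 0: 'a' -> MATCH (next='b')
  pos 3: 'a' -> MATCH (next='b')
  pos 7: 'a' -> MATCH (next='b')
  pos 9: 'a' -> no (next='a')
  pos 10: 'a' -> no (next='a')
  pos 11: 'a' -> no (next='a')
  pos 12: 'a' -> no (next='c')
  pos 14: 'a' -> no (next='a')
  pos 15: 'a' -> MATCH (next='b')
Matching positions: [0, 3, 7, 15]
Count: 4

4


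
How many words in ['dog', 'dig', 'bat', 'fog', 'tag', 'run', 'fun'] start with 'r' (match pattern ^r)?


Pattern ^r anchors to start of word. Check which words begin with 'r':
  'dog' -> no
  'dig' -> no
  'bat' -> no
  'fog' -> no
  'tag' -> no
  'run' -> MATCH (starts with 'r')
  'fun' -> no
Matching words: ['run']
Count: 1

1


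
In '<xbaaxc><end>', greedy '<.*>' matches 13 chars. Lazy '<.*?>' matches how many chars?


Greedy '<.*>' tries to match as MUCH as possible.
Lazy '<.*?>' tries to match as LITTLE as possible.

String: '<xbaaxc><end>'
Greedy '<.*>' starts at first '<' and extends to the LAST '>': '<xbaaxc><end>' (13 chars)
Lazy '<.*?>' starts at first '<' and stops at the FIRST '>': '<xbaaxc>' (8 chars)

8


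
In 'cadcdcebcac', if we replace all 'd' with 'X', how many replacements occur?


re.sub('d', 'X', text) replaces every occurrence of 'd' with 'X'.
Text: 'cadcdcebcac'
Scanning for 'd':
  pos 2: 'd' -> replacement #1
  pos 4: 'd' -> replacement #2
Total replacements: 2

2


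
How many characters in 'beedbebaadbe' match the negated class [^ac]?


Negated class [^ac] matches any char NOT in {a, c}
Scanning 'beedbebaadbe':
  pos 0: 'b' -> MATCH
  pos 1: 'e' -> MATCH
  pos 2: 'e' -> MATCH
  pos 3: 'd' -> MATCH
  pos 4: 'b' -> MATCH
  pos 5: 'e' -> MATCH
  pos 6: 'b' -> MATCH
  pos 7: 'a' -> no (excluded)
  pos 8: 'a' -> no (excluded)
  pos 9: 'd' -> MATCH
  pos 10: 'b' -> MATCH
  pos 11: 'e' -> MATCH
Total matches: 10

10


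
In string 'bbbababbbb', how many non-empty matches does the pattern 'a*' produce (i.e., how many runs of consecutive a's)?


Pattern 'a*' matches zero or more a's. We want non-empty runs of consecutive a's.
String: 'bbbababbbb'
Walking through the string to find runs of a's:
  Run 1: positions 3-3 -> 'a'
  Run 2: positions 5-5 -> 'a'
Non-empty runs found: ['a', 'a']
Count: 2

2


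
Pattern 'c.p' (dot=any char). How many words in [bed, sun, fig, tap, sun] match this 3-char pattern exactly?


Pattern 'c.p' means: starts with 'c', any single char, ends with 'p'.
Checking each word (must be exactly 3 chars):
  'bed' (len=3): no
  'sun' (len=3): no
  'fig' (len=3): no
  'tap' (len=3): no
  'sun' (len=3): no
Matching words: []
Total: 0

0


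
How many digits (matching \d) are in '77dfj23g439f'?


\d matches any digit 0-9.
Scanning '77dfj23g439f':
  pos 0: '7' -> DIGIT
  pos 1: '7' -> DIGIT
  pos 5: '2' -> DIGIT
  pos 6: '3' -> DIGIT
  pos 8: '4' -> DIGIT
  pos 9: '3' -> DIGIT
  pos 10: '9' -> DIGIT
Digits found: ['7', '7', '2', '3', '4', '3', '9']
Total: 7

7


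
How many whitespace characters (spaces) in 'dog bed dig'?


\s matches whitespace characters (spaces, tabs, etc.).
Text: 'dog bed dig'
This text has 3 words separated by spaces.
Number of spaces = number of words - 1 = 3 - 1 = 2

2


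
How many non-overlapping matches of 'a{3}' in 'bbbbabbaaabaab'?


Pattern 'a{3}' matches exactly 3 consecutive a's (greedy, non-overlapping).
String: 'bbbbabbaaabaab'
Scanning for runs of a's:
  Run at pos 4: 'a' (length 1) -> 0 match(es)
  Run at pos 7: 'aaa' (length 3) -> 1 match(es)
  Run at pos 11: 'aa' (length 2) -> 0 match(es)
Matches found: ['aaa']
Total: 1

1
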